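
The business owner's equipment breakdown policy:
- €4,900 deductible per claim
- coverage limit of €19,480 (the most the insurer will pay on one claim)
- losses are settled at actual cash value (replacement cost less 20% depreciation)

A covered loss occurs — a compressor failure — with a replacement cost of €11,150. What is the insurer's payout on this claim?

At 20% depreciation, ACV = €11,150 − €2,230 = €8,920.
Subtract the deductible: €8,920 − €4,900 = €4,020.
That's under the €19,480 cap, so the insurer reimburses the full €4,020.

€4,020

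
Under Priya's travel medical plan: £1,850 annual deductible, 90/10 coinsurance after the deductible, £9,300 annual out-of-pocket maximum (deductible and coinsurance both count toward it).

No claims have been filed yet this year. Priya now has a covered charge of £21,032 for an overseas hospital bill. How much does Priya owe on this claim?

The full £1,850 deductible is still open; £1,850 of this bill applies to it.
The remaining £19,182 (= £21,032 − £1,850) moves to coinsurance.
10% of £19,182 = £1,918.20 falls to the traveler.
Traveler responsibility before any cap: £1,850 + £1,918.20 = £3,768.20.
Total out-of-pocket so far would be £0 + £3,768.20 = £3,768.20, below the £9,300 cap — no reduction.

£3,768.20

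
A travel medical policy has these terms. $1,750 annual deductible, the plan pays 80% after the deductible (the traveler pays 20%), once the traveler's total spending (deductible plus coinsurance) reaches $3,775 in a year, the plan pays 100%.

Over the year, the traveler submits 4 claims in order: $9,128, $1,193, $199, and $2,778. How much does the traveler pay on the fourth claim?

Claim 1 ($9,128): deductible takes $1,750, $7,378 remains; coinsurance $7,378 × 20% = $1,475.60. Traveler pays $3,225.60; OOP now $3,225.60.
Claim 2 ($1,193): deductible met; 20% of $1,193 = $238.60. Traveler owes $238.60 (running OOP $3,464.20).
Claim 3 ($199): deductible met; 20% of $199 = $39.80. Traveler owes $39.80 (running OOP $3,504).
Claim 4 ($2,778): deductible already satisfied, so traveler's share is 20% × $2,778 = $555.60. Adding that to $3,504 gives $4,059.60, past the $3,775 cap; traveler pays only $3,775 − $3,504 = $271.

$271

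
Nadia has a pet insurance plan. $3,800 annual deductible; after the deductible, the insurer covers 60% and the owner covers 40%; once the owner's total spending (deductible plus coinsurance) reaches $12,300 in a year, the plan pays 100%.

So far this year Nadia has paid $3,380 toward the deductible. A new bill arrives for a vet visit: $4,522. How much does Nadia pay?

Deductible still to meet: $3,800 − $3,380 = $420.
After the $420 deductible portion, $4,522 − $420 = $4,102 is subject to coinsurance.
40% of $4,102 = $1,640.80 falls to the owner.
That puts the owner's cost at $420 + $1,640.80 = $2,060.80 before any cap.
Cumulative spending $3,380 + $2,060.80 = $5,440.80 stays under the $12,300 maximum.

$2,060.80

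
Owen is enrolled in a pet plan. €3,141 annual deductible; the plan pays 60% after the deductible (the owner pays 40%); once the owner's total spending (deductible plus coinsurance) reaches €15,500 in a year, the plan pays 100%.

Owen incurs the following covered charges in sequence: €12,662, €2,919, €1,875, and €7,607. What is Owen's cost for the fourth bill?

Bill 1, €12,662: deductible takes €3,141, €9,521 remains; owner's 40% is €3,808.40. Owner owes €6,949.40 (running OOP €6,949.40).
Bill 2, €2,919: 40% coinsurance on €2,919 = €1,167.60. Cost to owner: €1,167.60. OOP to date €8,117.
Bill 3, €1,875: deductible already satisfied, so owner's share is 40% × €1,875 = €750. Owner pays €750; OOP now €8,867.
Bill 4, €7,607: deductible met; 40% of €7,607 = €3,042.80. Cost to owner: €3,042.80. OOP to date €11,909.80.

€3,042.80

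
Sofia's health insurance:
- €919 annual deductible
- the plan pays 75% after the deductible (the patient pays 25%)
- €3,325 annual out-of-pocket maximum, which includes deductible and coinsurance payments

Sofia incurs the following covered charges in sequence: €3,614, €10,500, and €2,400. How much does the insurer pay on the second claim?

Claim 1 (€3,614): €919 finishes the deductible; €2,695 goes to coinsurance; 25% of €2,695 = €673.75. Patient pays €1,592.75; OOP now €1,592.75. Plan pays €3,614 − €1,592.75 = €2,021.25.
Claim 2 (€10,500): deductible met; 25% of €10,500 = €2,625. OOP would hit €4,217.75 > €3,325, so the cap limits the patient to €3,325 − €1,592.75 = €1,732.25. Plan pays €10,500 − €1,732.25 = €8,767.75.

€8,767.75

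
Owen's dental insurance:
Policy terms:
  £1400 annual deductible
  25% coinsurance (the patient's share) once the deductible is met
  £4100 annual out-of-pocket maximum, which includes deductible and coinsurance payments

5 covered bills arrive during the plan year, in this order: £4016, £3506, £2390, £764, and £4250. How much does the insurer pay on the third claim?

£1792.50

#1 (£4016): deductible takes £1400, £2616 remains; coinsurance £2616 × 25% = £654. Patient pays £2054; OOP now £2054. Plan pays £4016 − £2054 = £1962.
#2 (£3506): deductible already satisfied, so patient's share is 25% × £3506 = £876.50. Cost to patient: £876.50. OOP to date £2930.50. Plan pays £3506 − £876.50 = £2629.50.
#3 (£2390): deductible met; 25% of £2390 = £597.50. Patient pays £597.50; OOP now £3528. Plan pays £2390 − £597.50 = £1792.50.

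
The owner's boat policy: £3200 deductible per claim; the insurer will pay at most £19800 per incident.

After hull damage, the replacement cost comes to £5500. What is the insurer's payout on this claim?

£2300

Subtract the deductible: £5500 − £3200 = £2300.
That's under the £19800 cap, so the insurer reimburses the full £2300.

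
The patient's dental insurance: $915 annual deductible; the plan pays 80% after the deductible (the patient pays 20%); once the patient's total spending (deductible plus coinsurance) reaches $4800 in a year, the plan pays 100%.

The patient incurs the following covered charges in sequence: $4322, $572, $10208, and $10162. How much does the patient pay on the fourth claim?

$1047.60

Bill 1, $4322: $915 finishes the deductible; $3407 goes to coinsurance; patient's 20% is $681.40. Patient owes $1596.40 (running OOP $1596.40).
Bill 2, $572: deductible already satisfied, so patient's share is 20% × $572 = $114.40. Patient owes $114.40 (running OOP $1710.80).
Bill 3, $10208: deductible already satisfied, so patient's share is 20% × $10208 = $2041.60. Patient pays $2041.60; OOP now $3752.40.
Bill 4, $10162: deductible met; 20% of $10162 = $2032.40. OOP would hit $5784.80 > $4800, so the cap limits the patient to $4800 − $3752.40 = $1047.60.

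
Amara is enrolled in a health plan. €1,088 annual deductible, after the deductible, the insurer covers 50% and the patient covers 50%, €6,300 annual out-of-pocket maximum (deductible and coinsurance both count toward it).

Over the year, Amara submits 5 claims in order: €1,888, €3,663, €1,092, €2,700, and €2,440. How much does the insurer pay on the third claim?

Bill 1, €1,888: €1,088 to deductible, leaving €800; coinsurance €800 × 50% = €400. Cost to patient: €1,488. OOP to date €1,488. Insurer: €1,888 − €1,488 = €400.
Bill 2, €3,663: 50% coinsurance on €3,663 = €1,831.50. Patient owes €1,831.50 (running OOP €3,319.50). Plan pays €3,663 − €1,831.50 = €1,831.50.
Bill 3, €1,092: 50% coinsurance on €1,092 = €546. Patient owes €546 (running OOP €3,865.50). Insurer: €1,092 − €546 = €546.

€546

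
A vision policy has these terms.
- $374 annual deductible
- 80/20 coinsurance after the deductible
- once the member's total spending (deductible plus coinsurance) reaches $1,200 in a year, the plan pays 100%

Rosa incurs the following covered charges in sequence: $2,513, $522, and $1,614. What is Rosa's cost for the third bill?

#1 ($2,513): $374 to deductible, leaving $2,139; member's 20% is $427.80. Member pays $801.80; OOP now $801.80.
#2 ($522): deductible already satisfied, so member's share is 20% × $522 = $104.40. Member owes $104.40 (running OOP $906.20).
#3 ($1,614): 20% coinsurance on $1,614 = $322.80. That would push OOP to $1,229, over the $1,200 cap, so member pays $1,200 − $906.20 = $293.80.

$293.80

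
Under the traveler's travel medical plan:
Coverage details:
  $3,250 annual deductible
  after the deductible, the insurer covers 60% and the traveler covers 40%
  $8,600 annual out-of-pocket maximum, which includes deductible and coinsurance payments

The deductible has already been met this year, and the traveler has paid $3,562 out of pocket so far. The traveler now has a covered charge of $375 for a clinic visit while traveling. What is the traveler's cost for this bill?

$150

The deductible is already satisfied, so the full bill goes to coinsurance.
Coinsurance: $375 × 40% = $150.
Cumulative spending $3,562 + $150 = $3,712 stays under the $8,600 maximum.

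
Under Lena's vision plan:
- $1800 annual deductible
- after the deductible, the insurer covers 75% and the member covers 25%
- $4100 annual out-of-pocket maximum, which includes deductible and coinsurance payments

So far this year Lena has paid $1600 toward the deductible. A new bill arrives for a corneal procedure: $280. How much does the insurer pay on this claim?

$60

Remaining deductible: $1800 − $1600 = $200.
The remaining $80 (= $280 − $200) moves to coinsurance.
25% of $80 = $20 falls to the member.
Member responsibility before any cap: $200 + $20 = $220.
Cumulative spending $1600 + $220 = $1820 stays under the $4100 maximum.
Insurer pays the balance: $280 − $220 = $60.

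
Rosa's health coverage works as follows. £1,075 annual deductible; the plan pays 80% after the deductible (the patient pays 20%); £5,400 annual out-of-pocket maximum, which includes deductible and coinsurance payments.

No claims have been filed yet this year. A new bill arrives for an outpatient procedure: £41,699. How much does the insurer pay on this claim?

£36,299

The full £1,075 deductible is still open; £1,075 of this bill applies to it.
The remaining £40,624 (= £41,699 − £1,075) moves to coinsurance.
Coinsurance: £40,624 × 20% = £8,124.80.
Patient responsibility before any cap: £1,075 + £8,124.80 = £9,199.80.
Year-to-date out-of-pocket would reach £0 + £9,199.80 = £9,199.80, above the £5,400 maximum, so the patient pays only £5,400 − £0 = £5,400.
The insurer covers the remainder: £41,699 − £5,400 = £36,299.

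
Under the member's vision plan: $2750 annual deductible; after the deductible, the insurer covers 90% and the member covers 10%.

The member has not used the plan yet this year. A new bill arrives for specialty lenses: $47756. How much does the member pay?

The full $2750 deductible is still open; $2750 of this bill applies to it.
The remaining $45006 (= $47756 − $2750) moves to coinsurance.
10% of $45006 = $4500.60 falls to the member.
Member responsibility: $2750 + $4500.60 = $7250.60.

$7250.60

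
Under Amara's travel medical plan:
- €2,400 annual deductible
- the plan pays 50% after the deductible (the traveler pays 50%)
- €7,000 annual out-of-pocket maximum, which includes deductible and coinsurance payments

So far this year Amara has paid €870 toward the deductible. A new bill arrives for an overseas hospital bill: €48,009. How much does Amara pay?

€6,130

Deductible still to meet: €2,400 − €870 = €1,530.
That leaves €48,009 − €1,530 = €46,479 for coinsurance.
Coinsurance: €46,479 × 50% = €23,239.50.
Traveler responsibility before any cap: €1,530 + €23,239.50 = €24,769.50.
Year-to-date out-of-pocket would reach €870 + €24,769.50 = €25,639.50, above the €7,000 maximum, so the traveler pays only €7,000 − €870 = €6,130.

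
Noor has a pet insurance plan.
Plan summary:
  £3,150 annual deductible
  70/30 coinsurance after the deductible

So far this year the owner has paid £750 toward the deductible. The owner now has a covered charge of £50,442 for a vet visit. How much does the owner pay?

£750 of the £3,150 deductible is already met, leaving £2,400.
The remaining £48,042 (= £50,442 − £2,400) moves to coinsurance.
Coinsurance: £48,042 × 30% = £14,412.60.
Owner responsibility: £2,400 + £14,412.60 = £16,812.60.

£16,812.60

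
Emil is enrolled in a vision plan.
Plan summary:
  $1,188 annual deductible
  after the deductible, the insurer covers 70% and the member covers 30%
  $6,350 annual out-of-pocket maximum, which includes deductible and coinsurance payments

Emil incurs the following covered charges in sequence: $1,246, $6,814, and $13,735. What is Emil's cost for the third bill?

$3,100.40

Claim 1 — $1,246: deductible takes $1,188, $58 remains; coinsurance $58 × 30% = $17.40. Member owes $1,205.40 (running OOP $1,205.40).
Claim 2 — $6,814: deductible met; 30% of $6,814 = $2,044.20. Member owes $2,044.20 (running OOP $3,249.60).
Claim 3 — $13,735: deductible met; 30% of $13,735 = $4,120.50. That would push OOP to $7,370.10, over the $6,350 cap, so member pays $6,350 − $3,249.60 = $3,100.40.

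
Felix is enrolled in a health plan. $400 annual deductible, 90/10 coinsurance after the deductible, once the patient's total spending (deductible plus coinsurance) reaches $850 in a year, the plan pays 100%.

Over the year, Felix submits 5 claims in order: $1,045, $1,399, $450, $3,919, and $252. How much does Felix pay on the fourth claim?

Claim 1 ($1,045): $400 to deductible, leaving $645; 10% of $645 = $64.50. Cost to patient: $464.50. OOP to date $464.50.
Claim 2 ($1,399): deductible already satisfied, so patient's share is 10% × $1,399 = $139.90. Cost to patient: $139.90. OOP to date $604.40.
Claim 3 ($450): deductible met; 10% of $450 = $45. Patient owes $45 (running OOP $649.40).
Claim 4 ($3,919): 10% coinsurance on $3,919 = $391.90. That would push OOP to $1,041.30, over the $850 cap, so patient pays $850 − $649.40 = $200.60.

$200.60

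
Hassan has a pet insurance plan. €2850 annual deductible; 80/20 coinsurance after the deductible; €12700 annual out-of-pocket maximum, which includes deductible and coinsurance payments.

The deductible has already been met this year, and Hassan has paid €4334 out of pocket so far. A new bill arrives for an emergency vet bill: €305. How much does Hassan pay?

€61

With the deductible met, the entire €305 is subject to coinsurance.
Owner's 20% share of €305 is €61.
Total out-of-pocket so far would be €4334 + €61 = €4395, below the €12700 cap — no reduction.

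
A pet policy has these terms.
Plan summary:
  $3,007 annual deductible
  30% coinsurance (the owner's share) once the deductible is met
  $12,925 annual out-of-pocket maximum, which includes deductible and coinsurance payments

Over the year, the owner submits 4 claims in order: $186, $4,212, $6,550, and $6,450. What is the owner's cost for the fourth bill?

$1,935

Bill 1, $186: all of it applies to the deductible. Cost to owner: $186. OOP to date $186.
Bill 2, $4,212: deductible takes $2,821, $1,391 remains; 30% of $1,391 = $417.30. Owner owes $3,238.30 (running OOP $3,424.30).
Bill 3, $6,550: deductible already satisfied, so owner's share is 30% × $6,550 = $1,965. Owner pays $1,965; OOP now $5,389.30.
Bill 4, $6,450: 30% coinsurance on $6,450 = $1,935. Owner owes $1,935 (running OOP $7,324.30).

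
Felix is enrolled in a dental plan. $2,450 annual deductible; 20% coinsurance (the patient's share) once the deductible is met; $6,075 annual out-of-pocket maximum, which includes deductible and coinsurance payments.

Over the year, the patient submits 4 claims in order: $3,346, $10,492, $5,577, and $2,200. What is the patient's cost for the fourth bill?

Bill 1, $3,346: $2,450 finishes the deductible; $896 goes to coinsurance; 20% of $896 = $179.20. Patient owes $2,629.20 (running OOP $2,629.20).
Bill 2, $10,492: deductible met; 20% of $10,492 = $2,098.40. Cost to patient: $2,098.40. OOP to date $4,727.60.
Bill 3, $5,577: 20% coinsurance on $5,577 = $1,115.40. Patient pays $1,115.40; OOP now $5,843.
Bill 4, $2,200: 20% coinsurance on $2,200 = $440. That would push OOP to $6,283, over the $6,075 cap, so patient pays $6,075 − $5,843 = $232.

$232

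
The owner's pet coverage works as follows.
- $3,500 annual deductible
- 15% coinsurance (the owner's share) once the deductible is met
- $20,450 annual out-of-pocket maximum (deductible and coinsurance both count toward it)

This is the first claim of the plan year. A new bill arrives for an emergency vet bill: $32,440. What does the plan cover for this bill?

The full $3,500 deductible is still open; $3,500 of this bill applies to it.
That leaves $32,440 − $3,500 = $28,940 for coinsurance.
Owner's 15% share of $28,940 is $4,341.
Owner responsibility before any cap: $3,500 + $4,341 = $7,841.
Cumulative spending $0 + $7,841 = $7,841 stays under the $20,450 maximum.
The plan picks up $32,440 − $7,841 = $24,599.

$24,599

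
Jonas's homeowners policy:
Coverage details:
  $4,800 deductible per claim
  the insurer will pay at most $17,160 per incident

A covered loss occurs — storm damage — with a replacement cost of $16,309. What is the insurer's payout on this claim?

$11,509

Less the $4,800 deductible: $16,309 − $4,800 = $11,509.
$11,509 is within the $17,160 limit, so the insurer pays $11,509.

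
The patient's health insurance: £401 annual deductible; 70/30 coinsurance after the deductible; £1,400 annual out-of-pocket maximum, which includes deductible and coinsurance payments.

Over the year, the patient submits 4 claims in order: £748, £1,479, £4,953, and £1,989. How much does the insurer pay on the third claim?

£4,501.80

Bill 1, £748: £401 finishes the deductible; £347 goes to coinsurance; 30% of £347 = £104.10. Cost to patient: £505.10. OOP to date £505.10. Plan pays £748 − £505.10 = £242.90.
Bill 2, £1,479: deductible met; 30% of £1,479 = £443.70. Patient pays £443.70; OOP now £948.80. Plan pays £1,479 − £443.70 = £1,035.30.
Bill 3, £4,953: 30% coinsurance on £4,953 = £1,485.90. Adding that to £948.80 gives £2,434.70, past the £1,400 cap; patient pays only £1,400 − £948.80 = £451.20. Plan pays £4,953 − £451.20 = £4,501.80.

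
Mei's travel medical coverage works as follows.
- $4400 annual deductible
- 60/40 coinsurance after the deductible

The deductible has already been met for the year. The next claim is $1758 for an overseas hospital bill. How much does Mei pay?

With the deductible met, the entire $1758 is subject to coinsurance.
Coinsurance: $1758 × 40% = $703.20.

$703.20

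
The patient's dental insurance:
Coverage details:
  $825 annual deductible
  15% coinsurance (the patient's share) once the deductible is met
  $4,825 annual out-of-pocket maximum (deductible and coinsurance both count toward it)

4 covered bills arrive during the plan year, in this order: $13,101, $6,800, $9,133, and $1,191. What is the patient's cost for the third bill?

Bill 1, $13,101: deductible takes $825, $12,276 remains; coinsurance $12,276 × 15% = $1,841.40. Patient owes $2,666.40 (running OOP $2,666.40).
Bill 2, $6,800: deductible already satisfied, so patient's share is 15% × $6,800 = $1,020. Cost to patient: $1,020. OOP to date $3,686.40.
Bill 3, $9,133: deductible already satisfied, so patient's share is 15% × $9,133 = $1,369.95. Adding that to $3,686.40 gives $5,056.35, past the $4,825 cap; patient pays only $4,825 − $3,686.40 = $1,138.60.

$1,138.60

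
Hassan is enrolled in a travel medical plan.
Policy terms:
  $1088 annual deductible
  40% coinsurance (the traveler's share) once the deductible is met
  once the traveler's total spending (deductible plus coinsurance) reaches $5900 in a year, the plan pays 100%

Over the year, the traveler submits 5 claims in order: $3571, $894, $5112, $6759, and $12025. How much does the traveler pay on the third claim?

$2044.80

Claim 1 ($3571): $1088 to deductible, leaving $2483; coinsurance $2483 × 40% = $993.20. Cost to traveler: $2081.20. OOP to date $2081.20.
Claim 2 ($894): deductible already satisfied, so traveler's share is 40% × $894 = $357.60. Cost to traveler: $357.60. OOP to date $2438.80.
Claim 3 ($5112): deductible met; 40% of $5112 = $2044.80. Traveler pays $2044.80; OOP now $4483.60.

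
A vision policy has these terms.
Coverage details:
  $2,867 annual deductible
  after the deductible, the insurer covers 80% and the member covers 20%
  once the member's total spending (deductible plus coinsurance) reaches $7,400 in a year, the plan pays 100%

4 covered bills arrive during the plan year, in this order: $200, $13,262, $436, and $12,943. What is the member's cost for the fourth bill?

Claim 1 ($200): entire amount goes to the deductible. Cost to member: $200. OOP to date $200.
Claim 2 ($13,262): deductible takes $2,667, $10,595 remains; 20% of $10,595 = $2,119. Cost to member: $4,786. OOP to date $4,986.
Claim 3 ($436): deductible already satisfied, so member's share is 20% × $436 = $87.20. Member owes $87.20 (running OOP $5,073.20).
Claim 4 ($12,943): deductible met; 20% of $12,943 = $2,588.60. OOP would hit $7,661.80 > $7,400, so the cap limits the member to $7,400 − $5,073.20 = $2,326.80.

$2,326.80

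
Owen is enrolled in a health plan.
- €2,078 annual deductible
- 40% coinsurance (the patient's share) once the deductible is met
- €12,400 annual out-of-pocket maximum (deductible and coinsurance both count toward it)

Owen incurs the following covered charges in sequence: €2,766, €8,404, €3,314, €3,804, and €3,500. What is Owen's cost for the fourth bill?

#1 (€2,766): deductible takes €2,078, €688 remains; coinsurance €688 × 40% = €275.20. Patient pays €2,353.20; OOP now €2,353.20.
#2 (€8,404): 40% coinsurance on €8,404 = €3,361.60. Patient owes €3,361.60 (running OOP €5,714.80).
#3 (€3,314): deductible already satisfied, so patient's share is 40% × €3,314 = €1,325.60. Patient owes €1,325.60 (running OOP €7,040.40).
#4 (€3,804): deductible already satisfied, so patient's share is 40% × €3,804 = €1,521.60. Patient pays €1,521.60; OOP now €8,562.

€1,521.60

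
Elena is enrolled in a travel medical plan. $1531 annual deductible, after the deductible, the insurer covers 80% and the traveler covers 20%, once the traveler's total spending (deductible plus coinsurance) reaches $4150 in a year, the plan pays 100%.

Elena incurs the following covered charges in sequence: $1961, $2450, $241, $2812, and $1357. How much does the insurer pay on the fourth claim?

$2249.60

Bill 1, $1961: $1531 finishes the deductible; $430 goes to coinsurance; coinsurance $430 × 20% = $86. Traveler owes $1617 (running OOP $1617). Plan pays $1961 − $1617 = $344.
Bill 2, $2450: 20% coinsurance on $2450 = $490. Cost to traveler: $490. OOP to date $2107. Plan pays $2450 − $490 = $1960.
Bill 3, $241: 20% coinsurance on $241 = $48.20. Traveler pays $48.20; OOP now $2155.20. Insurer: $241 − $48.20 = $192.80.
Bill 4, $2812: 20% coinsurance on $2812 = $562.40. Traveler pays $562.40; OOP now $2717.60. Insurer: $2812 − $562.40 = $2249.60.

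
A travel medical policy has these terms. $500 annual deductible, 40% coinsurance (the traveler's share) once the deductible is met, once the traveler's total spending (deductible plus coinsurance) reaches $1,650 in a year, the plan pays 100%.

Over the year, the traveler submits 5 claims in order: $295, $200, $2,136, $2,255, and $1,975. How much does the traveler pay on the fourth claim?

$297.60

Claim 1 ($295): fully absorbed by the deductible. Traveler pays $295; OOP now $295.
Claim 2 ($200): entire amount goes to the deductible. Traveler owes $200 (running OOP $495).
Claim 3 ($2,136): deductible takes $5, $2,131 remains; coinsurance $2,131 × 40% = $852.40. Cost to traveler: $857.40. OOP to date $1,352.40.
Claim 4 ($2,255): deductible already satisfied, so traveler's share is 40% × $2,255 = $902. OOP would hit $2,254.40 > $1,650, so the cap limits the traveler to $1,650 − $1,352.40 = $297.60.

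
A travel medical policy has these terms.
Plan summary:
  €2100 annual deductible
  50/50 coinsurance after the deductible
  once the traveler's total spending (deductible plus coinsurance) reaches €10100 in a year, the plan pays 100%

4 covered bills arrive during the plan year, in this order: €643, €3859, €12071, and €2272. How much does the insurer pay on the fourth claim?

€1508.50

Bill 1, €643: all of it applies to the deductible. Traveler pays €643; OOP now €643. Plan pays €643 − €643 = €0.
Bill 2, €3859: €1457 finishes the deductible; €2402 goes to coinsurance; 50% of €2402 = €1201. Traveler owes €2658 (running OOP €3301). Plan pays €3859 − €2658 = €1201.
Bill 3, €12071: 50% coinsurance on €12071 = €6035.50. Traveler owes €6035.50 (running OOP €9336.50). Insurer: €12071 − €6035.50 = €6035.50.
Bill 4, €2272: deductible met; 50% of €2272 = €1136. OOP would hit €10472.50 > €10100, so the cap limits the traveler to €10100 − €9336.50 = €763.50. Insurer: €2272 − €763.50 = €1508.50.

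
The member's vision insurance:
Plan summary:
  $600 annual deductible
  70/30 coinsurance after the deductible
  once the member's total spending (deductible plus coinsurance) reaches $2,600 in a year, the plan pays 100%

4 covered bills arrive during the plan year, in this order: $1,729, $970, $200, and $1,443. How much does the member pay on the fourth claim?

$432.90

Claim 1 — $1,729: $600 to deductible, leaving $1,129; 30% of $1,129 = $338.70. Member owes $938.70 (running OOP $938.70).
Claim 2 — $970: deductible met; 30% of $970 = $291. Member pays $291; OOP now $1,229.70.
Claim 3 — $200: deductible met; 30% of $200 = $60. Cost to member: $60. OOP to date $1,289.70.
Claim 4 — $1,443: 30% coinsurance on $1,443 = $432.90. Cost to member: $432.90. OOP to date $1,722.60.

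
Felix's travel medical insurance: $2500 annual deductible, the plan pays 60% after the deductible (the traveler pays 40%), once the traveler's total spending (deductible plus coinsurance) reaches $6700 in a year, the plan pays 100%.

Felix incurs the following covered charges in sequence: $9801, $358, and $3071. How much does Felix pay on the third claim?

#1 ($9801): $2500 to deductible, leaving $7301; traveler's 40% is $2920.40. Traveler owes $5420.40 (running OOP $5420.40).
#2 ($358): 40% coinsurance on $358 = $143.20. Cost to traveler: $143.20. OOP to date $5563.60.
#3 ($3071): deductible already satisfied, so traveler's share is 40% × $3071 = $1228.40. Adding that to $5563.60 gives $6792, past the $6700 cap; traveler pays only $6700 − $5563.60 = $1136.40.

$1136.40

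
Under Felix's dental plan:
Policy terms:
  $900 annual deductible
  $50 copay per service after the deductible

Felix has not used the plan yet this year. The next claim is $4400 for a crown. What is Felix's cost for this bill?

$950

Nothing has been paid toward the $900 deductible, so the first $900 of this charge is applied there.
After the $900 deductible portion, $4400 − $900 = $3500 is subject to the copay.
Copay on this service: $50.
Patient responsibility: $900 + $50 = $950.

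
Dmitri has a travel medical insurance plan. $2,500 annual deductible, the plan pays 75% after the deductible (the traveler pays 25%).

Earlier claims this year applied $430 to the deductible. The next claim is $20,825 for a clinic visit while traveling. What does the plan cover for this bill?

$14,066.25

Deductible still to meet: $2,500 − $430 = $2,070.
The remaining $18,755 (= $20,825 − $2,070) moves to coinsurance.
Coinsurance: $18,755 × 25% = $4,688.75.
Traveler responsibility: $2,070 + $4,688.75 = $6,758.75.
Insurer pays the balance: $20,825 − $6,758.75 = $14,066.25.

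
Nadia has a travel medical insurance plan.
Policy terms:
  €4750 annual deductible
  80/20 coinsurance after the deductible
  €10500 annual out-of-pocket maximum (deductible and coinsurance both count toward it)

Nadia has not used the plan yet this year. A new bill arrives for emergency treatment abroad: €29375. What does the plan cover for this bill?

Nothing has been paid toward the €4750 deductible, so the first €4750 of this charge is applied there.
The remaining €24625 (= €29375 − €4750) moves to coinsurance.
Coinsurance: €24625 × 20% = €4925.
So the traveler owes €4750 + €4925 = €9675 before any cap.
Cumulative spending €0 + €9675 = €9675 stays under the €10500 maximum.
The plan picks up €29375 − €9675 = €19700.

€19700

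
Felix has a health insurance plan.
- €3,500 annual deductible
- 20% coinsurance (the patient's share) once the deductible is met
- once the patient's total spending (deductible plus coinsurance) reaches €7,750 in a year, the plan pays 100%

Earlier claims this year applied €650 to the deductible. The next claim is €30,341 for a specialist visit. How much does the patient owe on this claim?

€7,100

Deductible still to meet: €3,500 − €650 = €2,850.
The remaining €27,491 (= €30,341 − €2,850) moves to coinsurance.
Patient's 20% share of €27,491 is €5,498.20.
So the patient owes €2,850 + €5,498.20 = €8,348.20 before any cap.
That would bring total out-of-pocket to €8,998.20, past the €7,750 cap. The patient is capped at €7,750 − €650 = €7,100 on this claim.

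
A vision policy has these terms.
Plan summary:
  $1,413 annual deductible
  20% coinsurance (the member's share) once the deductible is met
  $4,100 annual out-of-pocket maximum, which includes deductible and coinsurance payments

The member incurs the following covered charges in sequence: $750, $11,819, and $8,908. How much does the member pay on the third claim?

Bill 1, $750: entire amount goes to the deductible. Cost to member: $750. OOP to date $750.
Bill 2, $11,819: $663 to deductible, leaving $11,156; 20% of $11,156 = $2,231.20. Member owes $2,894.20 (running OOP $3,644.20).
Bill 3, $8,908: deductible already satisfied, so member's share is 20% × $8,908 = $1,781.60. OOP would hit $5,425.80 > $4,100, so the cap limits the member to $4,100 − $3,644.20 = $455.80.

$455.80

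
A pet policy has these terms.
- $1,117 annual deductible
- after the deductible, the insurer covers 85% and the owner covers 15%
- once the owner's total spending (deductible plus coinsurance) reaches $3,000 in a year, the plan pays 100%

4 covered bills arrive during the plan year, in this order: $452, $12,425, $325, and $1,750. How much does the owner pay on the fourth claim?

$70.25

#1 ($452): fully absorbed by the deductible. Cost to owner: $452. OOP to date $452.
#2 ($12,425): $665 finishes the deductible; $11,760 goes to coinsurance; owner's 15% is $1,764. Owner owes $2,429 (running OOP $2,881).
#3 ($325): deductible met; 15% of $325 = $48.75. Owner owes $48.75 (running OOP $2,929.75).
#4 ($1,750): deductible met; 15% of $1,750 = $262.50. That would push OOP to $3,192.25, over the $3,000 cap, so owner pays $3,000 − $2,929.75 = $70.25.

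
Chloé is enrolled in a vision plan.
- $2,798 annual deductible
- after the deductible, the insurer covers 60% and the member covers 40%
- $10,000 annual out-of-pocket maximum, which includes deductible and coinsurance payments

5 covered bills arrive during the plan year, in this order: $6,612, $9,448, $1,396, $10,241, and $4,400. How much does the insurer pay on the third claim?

#1 ($6,612): $2,798 finishes the deductible; $3,814 goes to coinsurance; member's 40% is $1,525.60. Member owes $4,323.60 (running OOP $4,323.60). Plan pays $6,612 − $4,323.60 = $2,288.40.
#2 ($9,448): deductible already satisfied, so member's share is 40% × $9,448 = $3,779.20. Member pays $3,779.20; OOP now $8,102.80. Insurer: $9,448 − $3,779.20 = $5,668.80.
#3 ($1,396): 40% coinsurance on $1,396 = $558.40. Member pays $558.40; OOP now $8,661.20. Insurer: $1,396 − $558.40 = $837.60.

$837.60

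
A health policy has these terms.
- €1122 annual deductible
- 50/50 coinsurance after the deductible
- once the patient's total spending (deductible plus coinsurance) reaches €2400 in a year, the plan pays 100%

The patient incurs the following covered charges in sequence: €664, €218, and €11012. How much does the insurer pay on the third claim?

Claim 1 — €664: entire amount goes to the deductible. Cost to patient: €664. OOP to date €664. Insurer: €664 − €664 = €0.
Claim 2 — €218: all of it applies to the deductible. Patient owes €218 (running OOP €882). Plan pays €218 − €218 = €0.
Claim 3 — €11012: €240 to deductible, leaving €10772; patient's 50% is €5386. Claim cost before the cap: €240 + €5386 = €5626. That would push OOP to €6508, over the €2400 cap, so patient pays €2400 − €882 = €1518. Plan pays €11012 − €1518 = €9494.

€9494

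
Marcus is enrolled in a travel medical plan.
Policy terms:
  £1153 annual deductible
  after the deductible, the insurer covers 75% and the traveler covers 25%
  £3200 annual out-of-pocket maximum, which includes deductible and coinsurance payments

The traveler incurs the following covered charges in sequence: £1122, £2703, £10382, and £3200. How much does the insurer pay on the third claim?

Claim 1 — £1122: all of it applies to the deductible. Traveler owes £1122 (running OOP £1122). Insurer: £1122 − £1122 = £0.
Claim 2 — £2703: deductible takes £31, £2672 remains; 25% of £2672 = £668. Traveler owes £699 (running OOP £1821). Plan pays £2703 − £699 = £2004.
Claim 3 — £10382: deductible already satisfied, so traveler's share is 25% × £10382 = £2595.50. Adding that to £1821 gives £4416.50, past the £3200 cap; traveler pays only £3200 − £1821 = £1379. Insurer: £10382 − £1379 = £9003.

£9003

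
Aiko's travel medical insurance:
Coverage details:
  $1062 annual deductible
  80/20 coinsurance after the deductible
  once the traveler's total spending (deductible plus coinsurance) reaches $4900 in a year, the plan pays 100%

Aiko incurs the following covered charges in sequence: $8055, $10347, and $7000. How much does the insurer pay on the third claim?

Bill 1, $8055: deductible takes $1062, $6993 remains; coinsurance $6993 × 20% = $1398.60. Traveler owes $2460.60 (running OOP $2460.60). Insurer: $8055 − $2460.60 = $5594.40.
Bill 2, $10347: deductible already satisfied, so traveler's share is 20% × $10347 = $2069.40. Traveler pays $2069.40; OOP now $4530. Insurer: $10347 − $2069.40 = $8277.60.
Bill 3, $7000: deductible met; 20% of $7000 = $1400. Adding that to $4530 gives $5930, past the $4900 cap; traveler pays only $4900 − $4530 = $370. Plan pays $7000 − $370 = $6630.

$6630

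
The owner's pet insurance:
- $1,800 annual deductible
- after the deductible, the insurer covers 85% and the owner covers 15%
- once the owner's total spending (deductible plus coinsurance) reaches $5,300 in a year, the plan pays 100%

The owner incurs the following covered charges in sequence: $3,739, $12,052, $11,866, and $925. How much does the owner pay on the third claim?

$1,401.35

Bill 1, $3,739: $1,800 to deductible, leaving $1,939; 15% of $1,939 = $290.85. Owner pays $2,090.85; OOP now $2,090.85.
Bill 2, $12,052: 15% coinsurance on $12,052 = $1,807.80. Cost to owner: $1,807.80. OOP to date $3,898.65.
Bill 3, $11,866: deductible already satisfied, so owner's share is 15% × $11,866 = $1,779.90. Adding that to $3,898.65 gives $5,678.55, past the $5,300 cap; owner pays only $5,300 − $3,898.65 = $1,401.35.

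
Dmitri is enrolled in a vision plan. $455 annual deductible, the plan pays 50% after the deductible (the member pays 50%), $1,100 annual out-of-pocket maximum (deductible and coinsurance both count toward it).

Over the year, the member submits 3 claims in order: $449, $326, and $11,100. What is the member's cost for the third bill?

$485

Claim 1 — $449: all of it applies to the deductible. Cost to member: $449. OOP to date $449.
Claim 2 — $326: deductible takes $6, $320 remains; 50% of $320 = $160. Cost to member: $166. OOP to date $615.
Claim 3 — $11,100: 50% coinsurance on $11,100 = $5,550. OOP would hit $6,165 > $1,100, so the cap limits the member to $1,100 − $615 = $485.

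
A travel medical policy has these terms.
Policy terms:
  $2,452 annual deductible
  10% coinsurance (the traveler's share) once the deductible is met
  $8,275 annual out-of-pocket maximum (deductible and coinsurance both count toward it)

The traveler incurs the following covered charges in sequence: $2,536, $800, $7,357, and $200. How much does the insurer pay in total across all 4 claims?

$7,596.90

#1 ($2,536): deductible takes $2,452, $84 remains; 10% of $84 = $8.40. Traveler pays $2,460.40; OOP now $2,460.40. Plan pays $2,536 − $2,460.40 = $75.60.
#2 ($800): 10% coinsurance on $800 = $80. Traveler pays $80; OOP now $2,540.40. Insurer: $800 − $80 = $720.
#3 ($7,357): deductible already satisfied, so traveler's share is 10% × $7,357 = $735.70. Cost to traveler: $735.70. OOP to date $3,276.10. Insurer: $7,357 − $735.70 = $6,621.30.
#4 ($200): deductible met; 10% of $200 = $20. Traveler pays $20; OOP now $3,296.10. Plan pays $200 − $20 = $180.
Insurer total: $75.60 + $720 + $6,621.30 + $180 = $7,596.90.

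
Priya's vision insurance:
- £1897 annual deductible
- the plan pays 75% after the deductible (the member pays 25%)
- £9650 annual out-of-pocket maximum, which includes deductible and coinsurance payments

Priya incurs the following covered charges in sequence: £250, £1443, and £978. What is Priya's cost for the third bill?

£397.50

Claim 1 — £250: fully absorbed by the deductible. Member owes £250 (running OOP £250).
Claim 2 — £1443: fully absorbed by the deductible. Cost to member: £1443. OOP to date £1693.
Claim 3 — £978: £204 to deductible, leaving £774; member's 25% is £193.50. Cost to member: £397.50. OOP to date £2090.50.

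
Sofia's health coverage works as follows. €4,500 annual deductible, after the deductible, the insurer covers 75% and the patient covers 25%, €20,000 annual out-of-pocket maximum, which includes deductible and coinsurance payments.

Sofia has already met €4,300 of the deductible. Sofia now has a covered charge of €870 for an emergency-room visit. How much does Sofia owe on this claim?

€4,300 of the €4,500 deductible is already met, leaving €200.
That leaves €870 − €200 = €670 for coinsurance.
25% of €670 = €167.50 falls to the patient.
So the patient owes €200 + €167.50 = €367.50 before any cap.
Year-to-date out-of-pocket becomes €4,300 + €367.50 = €4,667.50, still under the €20,000 maximum, so no cap applies.

€367.50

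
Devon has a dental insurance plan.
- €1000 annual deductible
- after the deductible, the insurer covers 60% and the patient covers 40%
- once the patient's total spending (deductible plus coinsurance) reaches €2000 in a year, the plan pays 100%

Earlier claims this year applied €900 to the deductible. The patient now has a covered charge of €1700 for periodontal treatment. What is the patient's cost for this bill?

Remaining deductible: €1000 − €900 = €100.
The remaining €1600 (= €1700 − €100) moves to coinsurance.
Coinsurance: €1600 × 40% = €640.
So the patient owes €100 + €640 = €740 before any cap.
Total out-of-pocket so far would be €900 + €740 = €1640, below the €2000 cap — no reduction.

€740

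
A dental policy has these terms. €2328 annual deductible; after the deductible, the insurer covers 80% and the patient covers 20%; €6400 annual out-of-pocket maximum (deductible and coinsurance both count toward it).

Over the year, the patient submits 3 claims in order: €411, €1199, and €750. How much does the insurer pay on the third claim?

€25.60

Bill 1, €411: fully absorbed by the deductible. Cost to patient: €411. OOP to date €411. Plan pays €411 − €411 = €0.
Bill 2, €1199: fully absorbed by the deductible. Patient pays €1199; OOP now €1610. Insurer: €1199 − €1199 = €0.
Bill 3, €750: €718 to deductible, leaving €32; coinsurance €32 × 20% = €6.40. Cost to patient: €724.40. OOP to date €2334.40. Plan pays €750 − €724.40 = €25.60.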